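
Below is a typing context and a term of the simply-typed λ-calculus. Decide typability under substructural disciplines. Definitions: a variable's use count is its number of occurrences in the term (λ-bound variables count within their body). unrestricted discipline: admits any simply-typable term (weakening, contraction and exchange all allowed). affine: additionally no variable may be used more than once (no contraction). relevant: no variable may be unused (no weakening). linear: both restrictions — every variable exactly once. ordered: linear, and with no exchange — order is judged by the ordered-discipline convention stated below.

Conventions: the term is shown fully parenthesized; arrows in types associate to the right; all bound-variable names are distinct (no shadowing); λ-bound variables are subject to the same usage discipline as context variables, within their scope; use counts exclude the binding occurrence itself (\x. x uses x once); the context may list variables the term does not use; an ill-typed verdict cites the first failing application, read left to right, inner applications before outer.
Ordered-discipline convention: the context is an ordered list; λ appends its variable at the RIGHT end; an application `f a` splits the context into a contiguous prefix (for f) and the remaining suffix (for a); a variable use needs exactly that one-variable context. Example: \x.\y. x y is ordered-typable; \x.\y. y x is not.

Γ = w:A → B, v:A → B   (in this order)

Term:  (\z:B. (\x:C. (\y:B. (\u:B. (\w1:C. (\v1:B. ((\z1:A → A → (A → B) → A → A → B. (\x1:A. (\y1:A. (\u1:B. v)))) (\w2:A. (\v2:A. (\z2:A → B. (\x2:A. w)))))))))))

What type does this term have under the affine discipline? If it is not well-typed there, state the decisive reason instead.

term : B → C → B → B → C → B → A → A → B → A → B
usage: w=1, v=1, z (bound)=0, x (bound)=0, y (bound)=0, u (bound)=0, w1 (bound)=0, v1 (bound)=0, z1 (bound)=0, x1 (bound)=0, y1 (bound)=0, u1 (bound)=0, w2 (bound)=0, v2 (bound)=0, z2 (bound)=0, x2 (bound)=0
left-to-right use order: v, w
typing: ✓ — B → C → B → B → C → B → A → A → B → A → B
summary: ordered ✗; linear ✗; affine ✓; relevant ✗; unrestricted ✓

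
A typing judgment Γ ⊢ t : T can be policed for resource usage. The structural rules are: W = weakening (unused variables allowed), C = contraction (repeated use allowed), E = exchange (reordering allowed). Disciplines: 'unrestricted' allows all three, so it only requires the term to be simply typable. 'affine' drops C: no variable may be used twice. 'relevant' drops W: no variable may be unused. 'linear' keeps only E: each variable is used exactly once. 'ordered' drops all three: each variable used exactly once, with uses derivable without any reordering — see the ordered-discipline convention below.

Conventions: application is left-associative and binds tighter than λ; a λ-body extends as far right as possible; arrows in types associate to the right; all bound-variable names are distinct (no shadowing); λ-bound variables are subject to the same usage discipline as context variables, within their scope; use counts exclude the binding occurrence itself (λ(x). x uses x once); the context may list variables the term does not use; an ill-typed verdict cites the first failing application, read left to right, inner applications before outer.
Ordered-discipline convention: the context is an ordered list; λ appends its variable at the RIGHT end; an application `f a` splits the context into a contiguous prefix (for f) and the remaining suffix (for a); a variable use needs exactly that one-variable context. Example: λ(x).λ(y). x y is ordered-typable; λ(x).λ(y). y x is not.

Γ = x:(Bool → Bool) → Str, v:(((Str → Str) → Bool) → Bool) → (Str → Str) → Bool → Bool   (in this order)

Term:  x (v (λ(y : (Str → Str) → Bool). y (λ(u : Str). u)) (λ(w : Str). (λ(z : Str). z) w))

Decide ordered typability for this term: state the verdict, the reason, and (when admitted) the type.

yes — single-use (x, v, y, u, w, z), ordered derivation ok; term : Str
variable uses: x: 1×; v: 1×; y (λ-bound): 1×; u (λ-bound): 1×; w (λ-bound): 1×; z (λ-bound): 1×
left-to-right use order: x, v, y, u, z, w
typing: well-typed at Str
per-discipline verdicts: ordered ✓; linear ✓; affine ✓; relevant ✓; unrestricted ✓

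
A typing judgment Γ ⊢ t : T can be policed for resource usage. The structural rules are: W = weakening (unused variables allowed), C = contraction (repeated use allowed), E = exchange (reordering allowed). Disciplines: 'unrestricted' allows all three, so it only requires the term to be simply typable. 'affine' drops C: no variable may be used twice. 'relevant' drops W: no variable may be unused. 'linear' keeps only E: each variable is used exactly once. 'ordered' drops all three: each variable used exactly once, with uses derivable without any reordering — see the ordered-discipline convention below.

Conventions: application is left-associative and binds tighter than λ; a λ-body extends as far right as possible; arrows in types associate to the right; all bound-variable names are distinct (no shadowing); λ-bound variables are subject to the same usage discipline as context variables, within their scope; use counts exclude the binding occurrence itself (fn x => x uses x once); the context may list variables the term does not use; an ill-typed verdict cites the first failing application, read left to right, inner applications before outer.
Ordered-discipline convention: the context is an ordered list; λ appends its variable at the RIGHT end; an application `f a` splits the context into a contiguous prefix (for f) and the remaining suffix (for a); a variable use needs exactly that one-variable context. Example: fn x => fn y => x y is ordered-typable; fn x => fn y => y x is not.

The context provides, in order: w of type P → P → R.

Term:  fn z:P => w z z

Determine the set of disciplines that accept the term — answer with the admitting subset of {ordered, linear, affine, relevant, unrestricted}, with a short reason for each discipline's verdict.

admitted by: relevant, unrestricted
counts: w: 1; z (λ-bound): 2
uses in reading order: w, z, z
typing: well-typed — term : P → R
ordered: ✗ — repeated use of z ×2
linear: ✗ — repeated use of z ×2
affine: ✗ — repeated use of z ×2
relevant: ✓ — every one of w, z appears
unrestricted: ✓ — type-checks (P → R) and nothing is barred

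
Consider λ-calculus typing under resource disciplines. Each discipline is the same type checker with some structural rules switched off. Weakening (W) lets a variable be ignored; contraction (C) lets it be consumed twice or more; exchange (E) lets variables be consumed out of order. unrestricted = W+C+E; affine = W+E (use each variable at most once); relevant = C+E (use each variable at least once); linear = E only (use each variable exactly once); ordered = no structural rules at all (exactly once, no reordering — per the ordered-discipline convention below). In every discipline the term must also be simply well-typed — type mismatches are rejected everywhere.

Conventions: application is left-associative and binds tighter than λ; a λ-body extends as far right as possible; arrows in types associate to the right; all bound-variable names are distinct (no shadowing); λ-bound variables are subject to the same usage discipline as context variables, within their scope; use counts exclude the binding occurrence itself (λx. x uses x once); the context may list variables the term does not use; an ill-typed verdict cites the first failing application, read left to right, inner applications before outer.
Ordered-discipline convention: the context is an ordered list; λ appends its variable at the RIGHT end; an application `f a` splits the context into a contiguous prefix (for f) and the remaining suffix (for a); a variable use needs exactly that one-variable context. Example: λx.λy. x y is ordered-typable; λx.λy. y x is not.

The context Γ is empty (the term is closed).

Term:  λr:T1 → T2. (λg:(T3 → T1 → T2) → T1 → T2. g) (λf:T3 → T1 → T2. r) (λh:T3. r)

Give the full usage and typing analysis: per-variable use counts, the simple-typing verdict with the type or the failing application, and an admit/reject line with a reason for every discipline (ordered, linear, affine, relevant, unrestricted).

use counts: r (bound)=2, g (bound)=1, f (bound)=0, h (bound)=0
uses in reading order: g, r, r
typing: well-typed at (T1 → T2) → T1 → T2
ordered: ✗ — needs contraction — r ×2; unused: f, h — weakening required
linear: ✗ — needs contraction — r ×2; unused: f, h — weakening required
affine: ✗ — needs contraction — r ×2
relevant: ✗ — unused: f, h — weakening required
unrestricted: ✓ — simply typable at (T1 → T2) → T1 → T2; W, C, E all held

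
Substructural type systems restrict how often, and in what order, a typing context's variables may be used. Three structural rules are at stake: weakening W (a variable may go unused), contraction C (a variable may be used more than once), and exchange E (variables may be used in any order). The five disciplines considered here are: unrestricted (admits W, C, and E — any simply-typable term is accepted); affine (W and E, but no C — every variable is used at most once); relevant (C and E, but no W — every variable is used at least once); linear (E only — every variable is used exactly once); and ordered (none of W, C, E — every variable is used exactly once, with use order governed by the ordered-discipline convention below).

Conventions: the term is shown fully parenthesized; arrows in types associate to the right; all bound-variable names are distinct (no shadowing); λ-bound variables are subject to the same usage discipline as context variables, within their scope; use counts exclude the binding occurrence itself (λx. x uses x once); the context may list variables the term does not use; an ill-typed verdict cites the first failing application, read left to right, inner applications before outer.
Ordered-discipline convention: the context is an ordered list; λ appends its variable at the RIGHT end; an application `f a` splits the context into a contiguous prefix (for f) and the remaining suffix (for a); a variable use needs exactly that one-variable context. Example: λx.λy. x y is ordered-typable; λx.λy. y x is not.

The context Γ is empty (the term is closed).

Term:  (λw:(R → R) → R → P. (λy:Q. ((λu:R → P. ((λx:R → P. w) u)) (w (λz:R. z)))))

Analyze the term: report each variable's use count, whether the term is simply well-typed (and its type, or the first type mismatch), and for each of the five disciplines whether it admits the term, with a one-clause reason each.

counts: w (λ-bound): 2×; y (λ-bound): 0×; u (λ-bound): 1×; x (λ-bound): 0×; z (λ-bound): 1×
left-to-right use order: w, u, w, z
typing: the term checks, with type ((R → R) → R → P) → Q → (R → R) → R → P
ordered ✗ (w ×2 used more than once (contraction); y, x never used (weakening))
linear ✗ (w ×2 used more than once (contraction); y, x never used (weakening))
affine ✗ (w ×2 used more than once (contraction))
relevant ✗ (y, x never used (weakening))
unrestricted ✓ (simply typable at ((R → R) → R → P) → Q → (R → R) → R → P; W, C, E all held)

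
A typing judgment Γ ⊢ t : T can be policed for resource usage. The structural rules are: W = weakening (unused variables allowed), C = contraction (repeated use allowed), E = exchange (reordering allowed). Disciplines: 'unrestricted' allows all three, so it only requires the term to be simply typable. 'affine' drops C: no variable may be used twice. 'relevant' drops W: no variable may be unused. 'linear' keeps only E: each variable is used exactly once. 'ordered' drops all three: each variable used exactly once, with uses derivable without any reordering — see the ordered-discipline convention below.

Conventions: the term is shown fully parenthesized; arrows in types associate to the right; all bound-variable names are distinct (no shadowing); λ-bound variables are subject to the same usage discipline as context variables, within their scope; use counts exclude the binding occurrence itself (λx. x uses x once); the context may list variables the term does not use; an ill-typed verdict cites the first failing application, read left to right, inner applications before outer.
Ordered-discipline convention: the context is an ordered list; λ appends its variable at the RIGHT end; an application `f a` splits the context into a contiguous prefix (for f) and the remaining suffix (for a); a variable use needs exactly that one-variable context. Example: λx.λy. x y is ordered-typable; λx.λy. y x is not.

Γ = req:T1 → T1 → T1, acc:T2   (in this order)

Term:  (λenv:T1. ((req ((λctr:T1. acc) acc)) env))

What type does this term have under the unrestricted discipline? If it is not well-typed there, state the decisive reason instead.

not well-typed under unrestricted — fails simple typing
variable uses: req: 1; acc: 2; env [bound]: 1; ctr [bound]: 0
order of uses: req, acc, acc, env
typing: ill-typed: argument of type T2 where T1 is required
summary: ordered ✗; linear ✗; affine ✗; relevant ✗; unrestricted ✗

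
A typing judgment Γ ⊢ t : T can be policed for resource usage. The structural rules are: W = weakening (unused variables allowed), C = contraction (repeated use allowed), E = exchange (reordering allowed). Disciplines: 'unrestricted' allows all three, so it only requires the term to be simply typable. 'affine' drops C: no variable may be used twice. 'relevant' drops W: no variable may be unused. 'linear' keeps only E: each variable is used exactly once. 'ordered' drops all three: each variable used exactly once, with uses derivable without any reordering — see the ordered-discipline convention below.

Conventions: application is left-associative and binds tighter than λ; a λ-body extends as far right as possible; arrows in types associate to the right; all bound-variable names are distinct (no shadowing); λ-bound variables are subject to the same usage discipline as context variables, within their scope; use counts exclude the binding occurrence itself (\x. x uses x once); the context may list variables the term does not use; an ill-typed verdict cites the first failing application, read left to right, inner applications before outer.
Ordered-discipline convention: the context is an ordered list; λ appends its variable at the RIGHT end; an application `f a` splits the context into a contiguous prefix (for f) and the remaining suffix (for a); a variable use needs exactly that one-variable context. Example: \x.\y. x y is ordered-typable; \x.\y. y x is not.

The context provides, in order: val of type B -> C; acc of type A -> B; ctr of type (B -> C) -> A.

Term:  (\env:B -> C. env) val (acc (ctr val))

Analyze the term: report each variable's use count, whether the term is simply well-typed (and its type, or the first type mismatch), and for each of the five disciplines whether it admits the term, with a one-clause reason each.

counts: val: 2, acc: 1, ctr: 1, env (bound): 1
use order (left to right): env, val, acc, ctr, val
typing: well-typed — term : C
ordered: ✗ — repeated use of val ×2
linear: ✗ — repeated use of val ×2
affine: ✗ — repeated use of val ×2
relevant: ✓ — none of val, acc, ctr, env goes unused
unrestricted: ✓ — well-typed at C; no restrictions here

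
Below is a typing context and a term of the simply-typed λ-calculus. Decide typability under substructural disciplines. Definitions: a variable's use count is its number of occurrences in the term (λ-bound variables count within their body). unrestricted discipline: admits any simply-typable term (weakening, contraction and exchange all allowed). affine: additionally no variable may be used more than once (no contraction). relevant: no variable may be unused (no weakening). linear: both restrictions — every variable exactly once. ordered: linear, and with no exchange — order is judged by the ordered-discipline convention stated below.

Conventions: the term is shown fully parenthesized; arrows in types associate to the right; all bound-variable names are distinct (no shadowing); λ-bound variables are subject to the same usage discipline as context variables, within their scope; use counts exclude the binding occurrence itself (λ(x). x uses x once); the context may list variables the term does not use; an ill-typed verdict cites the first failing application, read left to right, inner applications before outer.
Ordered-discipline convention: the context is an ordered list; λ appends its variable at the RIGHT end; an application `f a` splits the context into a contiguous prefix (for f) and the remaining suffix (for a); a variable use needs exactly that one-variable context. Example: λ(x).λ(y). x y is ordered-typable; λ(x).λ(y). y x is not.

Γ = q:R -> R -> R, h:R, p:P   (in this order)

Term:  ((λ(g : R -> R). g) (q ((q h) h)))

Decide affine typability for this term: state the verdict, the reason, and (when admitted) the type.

no — repeated use of q ×2, h ×2
counts: q ×2; h ×2; p ×0; g [bound] ×1
left-to-right use order: g, q, q, h, h
typing: ✓ — R -> R
summary: ordered ✗ · linear ✗ · affine ✗ · relevant ✗ · unrestricted ✓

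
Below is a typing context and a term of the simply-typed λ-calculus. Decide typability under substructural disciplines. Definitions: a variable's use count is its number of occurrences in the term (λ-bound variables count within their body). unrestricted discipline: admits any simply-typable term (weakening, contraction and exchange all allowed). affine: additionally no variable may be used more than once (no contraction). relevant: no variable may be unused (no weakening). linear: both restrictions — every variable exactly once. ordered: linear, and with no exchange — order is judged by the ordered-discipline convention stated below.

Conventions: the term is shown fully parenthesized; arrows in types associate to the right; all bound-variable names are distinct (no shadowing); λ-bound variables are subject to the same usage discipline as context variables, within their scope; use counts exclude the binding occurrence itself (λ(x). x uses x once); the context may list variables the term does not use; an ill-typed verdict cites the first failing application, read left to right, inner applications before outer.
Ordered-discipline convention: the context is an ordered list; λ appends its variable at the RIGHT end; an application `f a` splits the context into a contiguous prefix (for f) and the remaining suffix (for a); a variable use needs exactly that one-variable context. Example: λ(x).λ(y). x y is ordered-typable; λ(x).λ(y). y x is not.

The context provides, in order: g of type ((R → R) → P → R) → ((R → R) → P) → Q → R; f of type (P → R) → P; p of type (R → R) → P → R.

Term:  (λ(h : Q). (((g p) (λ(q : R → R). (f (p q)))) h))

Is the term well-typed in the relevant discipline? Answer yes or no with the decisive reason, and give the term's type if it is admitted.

yes — none of g, f, p, h, q goes unused; term : Q → R
counts: g: 1; f: 1; p: 2; h (bound): 1; q (bound): 1
use order (left to right): g, p, f, p, q, h
typing: ✓ — Q → R
all disciplines: ordered ✗ | linear ✗ | affine ✗ | relevant ✓ | unrestricted ✓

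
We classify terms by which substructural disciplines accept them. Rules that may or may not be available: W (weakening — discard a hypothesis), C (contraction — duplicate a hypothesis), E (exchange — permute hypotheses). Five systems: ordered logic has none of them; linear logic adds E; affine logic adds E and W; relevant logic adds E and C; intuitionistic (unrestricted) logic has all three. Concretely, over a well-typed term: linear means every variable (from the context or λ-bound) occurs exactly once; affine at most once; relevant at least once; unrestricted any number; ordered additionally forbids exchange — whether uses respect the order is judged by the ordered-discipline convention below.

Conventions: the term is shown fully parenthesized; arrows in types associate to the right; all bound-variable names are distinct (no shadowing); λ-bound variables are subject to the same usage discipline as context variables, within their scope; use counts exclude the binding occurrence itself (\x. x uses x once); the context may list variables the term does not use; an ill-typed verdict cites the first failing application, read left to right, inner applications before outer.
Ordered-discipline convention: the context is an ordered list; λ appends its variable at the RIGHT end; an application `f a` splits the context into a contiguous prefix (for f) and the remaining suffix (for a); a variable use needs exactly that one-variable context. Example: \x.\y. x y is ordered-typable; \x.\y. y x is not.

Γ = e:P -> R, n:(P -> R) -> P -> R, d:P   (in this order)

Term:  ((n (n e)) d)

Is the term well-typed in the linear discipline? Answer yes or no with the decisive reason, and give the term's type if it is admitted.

no — n ×2 used more than once (contraction)
use counts: e ×1, n ×2, d ×1
left-to-right use order: n, n, e, d
typing: ✓ — R
summary: ordered ✗ | linear ✗ | affine ✗ | relevant ✓ | unrestricted ✓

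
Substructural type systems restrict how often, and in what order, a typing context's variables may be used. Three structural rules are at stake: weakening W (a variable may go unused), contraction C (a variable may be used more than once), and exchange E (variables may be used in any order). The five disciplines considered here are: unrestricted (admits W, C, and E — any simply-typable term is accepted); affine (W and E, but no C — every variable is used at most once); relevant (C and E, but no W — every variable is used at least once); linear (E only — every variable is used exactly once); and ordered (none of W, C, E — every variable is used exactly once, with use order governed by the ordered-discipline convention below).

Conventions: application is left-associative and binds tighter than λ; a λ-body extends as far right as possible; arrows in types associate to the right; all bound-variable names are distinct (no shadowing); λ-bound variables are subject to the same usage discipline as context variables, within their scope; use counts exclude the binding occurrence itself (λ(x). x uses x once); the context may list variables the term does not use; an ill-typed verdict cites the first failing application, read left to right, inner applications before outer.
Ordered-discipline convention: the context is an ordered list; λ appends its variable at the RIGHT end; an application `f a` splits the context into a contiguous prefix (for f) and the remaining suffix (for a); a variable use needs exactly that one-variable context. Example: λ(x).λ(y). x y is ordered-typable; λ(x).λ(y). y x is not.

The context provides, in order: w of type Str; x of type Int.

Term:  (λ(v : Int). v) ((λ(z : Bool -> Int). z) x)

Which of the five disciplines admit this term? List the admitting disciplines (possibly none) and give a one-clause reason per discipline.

admitted by: none
use counts: w: 0×, x: 1×, v (bound): 1×, z (bound): 1×
use order (left to right): v, z, x
typing: ill-typed: argument of type Int where Bool -> Int is required
ordered ✗ (not simply typable)
linear ✗ (fails simple typing)
affine ✗ (a type mismatch blocks all five)
relevant ✗ (the type mismatch rejects it)
unrestricted ✗ (not simply typable)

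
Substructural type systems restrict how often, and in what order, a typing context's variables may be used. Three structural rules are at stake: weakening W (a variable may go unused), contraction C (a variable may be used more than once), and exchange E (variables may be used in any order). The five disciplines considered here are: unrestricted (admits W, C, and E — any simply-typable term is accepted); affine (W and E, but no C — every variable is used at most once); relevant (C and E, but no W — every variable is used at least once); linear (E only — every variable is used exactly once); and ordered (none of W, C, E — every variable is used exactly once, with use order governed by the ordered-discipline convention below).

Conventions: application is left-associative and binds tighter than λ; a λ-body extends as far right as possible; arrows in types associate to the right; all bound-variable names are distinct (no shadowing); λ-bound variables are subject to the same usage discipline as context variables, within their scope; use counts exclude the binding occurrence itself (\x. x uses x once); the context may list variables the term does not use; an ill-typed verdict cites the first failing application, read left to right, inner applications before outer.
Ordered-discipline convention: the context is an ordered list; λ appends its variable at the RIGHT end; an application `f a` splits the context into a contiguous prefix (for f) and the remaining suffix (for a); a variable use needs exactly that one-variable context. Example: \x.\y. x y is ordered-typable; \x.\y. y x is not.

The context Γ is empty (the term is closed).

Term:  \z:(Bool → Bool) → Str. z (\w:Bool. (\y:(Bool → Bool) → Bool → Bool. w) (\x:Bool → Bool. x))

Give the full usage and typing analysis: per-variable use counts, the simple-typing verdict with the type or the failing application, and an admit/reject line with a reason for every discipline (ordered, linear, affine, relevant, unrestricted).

variable uses: z [bound]: 1×; w [bound]: 1×; y [bound]: 0×; x [bound]: 1×
use order (left to right): z, w, x
typing: well-typed — term : ((Bool → Bool) → Str) → Str
ordered: ✗, needs weakening: y unused
linear: ✗, needs weakening: y unused
affine: ✓, at most one use each (z, w, y, x)
relevant: ✗, needs weakening: y unused
unrestricted: ✓, typability at ((Bool → Bool) → Str) → Str is all that's needed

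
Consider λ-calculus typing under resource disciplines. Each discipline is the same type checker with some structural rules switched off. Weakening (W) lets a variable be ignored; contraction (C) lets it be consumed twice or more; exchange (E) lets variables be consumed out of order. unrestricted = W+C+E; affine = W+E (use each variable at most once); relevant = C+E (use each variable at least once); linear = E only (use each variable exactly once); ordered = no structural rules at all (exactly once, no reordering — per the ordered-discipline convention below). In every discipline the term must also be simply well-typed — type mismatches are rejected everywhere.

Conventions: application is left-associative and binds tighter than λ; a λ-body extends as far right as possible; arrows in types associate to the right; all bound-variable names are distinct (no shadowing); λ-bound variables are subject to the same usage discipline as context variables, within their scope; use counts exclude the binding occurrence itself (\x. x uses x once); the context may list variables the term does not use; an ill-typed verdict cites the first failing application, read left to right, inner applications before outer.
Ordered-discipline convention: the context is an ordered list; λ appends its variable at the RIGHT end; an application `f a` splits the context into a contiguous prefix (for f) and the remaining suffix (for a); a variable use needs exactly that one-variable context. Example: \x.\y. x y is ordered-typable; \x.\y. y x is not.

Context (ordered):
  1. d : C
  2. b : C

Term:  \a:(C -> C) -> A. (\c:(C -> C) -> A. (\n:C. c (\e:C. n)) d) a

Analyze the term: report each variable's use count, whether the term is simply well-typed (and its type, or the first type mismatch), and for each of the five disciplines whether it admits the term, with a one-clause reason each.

variable uses: d: 1×; b: 0×; a (bound): 1×; c (bound): 1×; n (bound): 1×; e (bound): 0×
uses in reading order: c, n, d, a
typing: well-typed at ((C -> C) -> A) -> A
ordered: ✗, unused: b, e — weakening required
linear: ✗, unused: b, e — weakening required
affine: ✓, none of d, b, a, c, n, e used more than once
relevant: ✗, unused: b, e — weakening required
unrestricted: ✓, well-typed at ((C -> C) -> A) -> A; no restrictions here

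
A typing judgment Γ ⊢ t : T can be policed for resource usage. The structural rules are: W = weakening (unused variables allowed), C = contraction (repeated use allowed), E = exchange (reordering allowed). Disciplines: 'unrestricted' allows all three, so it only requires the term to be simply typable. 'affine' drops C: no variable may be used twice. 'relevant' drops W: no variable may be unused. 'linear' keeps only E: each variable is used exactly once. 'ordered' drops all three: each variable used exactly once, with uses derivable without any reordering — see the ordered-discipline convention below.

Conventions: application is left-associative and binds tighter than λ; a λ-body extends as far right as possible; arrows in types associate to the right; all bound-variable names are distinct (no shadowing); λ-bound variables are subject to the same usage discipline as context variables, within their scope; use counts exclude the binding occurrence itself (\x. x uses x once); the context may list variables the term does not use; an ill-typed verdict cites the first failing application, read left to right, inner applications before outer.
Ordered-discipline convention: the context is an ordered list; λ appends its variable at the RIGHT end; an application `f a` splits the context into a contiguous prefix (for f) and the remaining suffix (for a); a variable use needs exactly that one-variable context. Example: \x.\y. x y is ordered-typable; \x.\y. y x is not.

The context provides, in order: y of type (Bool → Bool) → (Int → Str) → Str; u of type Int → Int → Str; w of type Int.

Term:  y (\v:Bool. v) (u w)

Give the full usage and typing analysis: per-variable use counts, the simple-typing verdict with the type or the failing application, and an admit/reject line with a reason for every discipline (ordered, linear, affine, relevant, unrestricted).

usage: y=1, u=1, w=1, v [bound]=1
order of uses: y, v, u, w
typing: ✓ — Str
ordered: ✓, single-use (y, u, w, v), ordered derivation ok
linear: ✓, single use per variable (y, u, w, v)
affine: ✓, no duplicate uses among y, u, w, v
relevant: ✓, at least one use each (y, u, w, v)
unrestricted: ✓, simply typable at Str; W, C, E all held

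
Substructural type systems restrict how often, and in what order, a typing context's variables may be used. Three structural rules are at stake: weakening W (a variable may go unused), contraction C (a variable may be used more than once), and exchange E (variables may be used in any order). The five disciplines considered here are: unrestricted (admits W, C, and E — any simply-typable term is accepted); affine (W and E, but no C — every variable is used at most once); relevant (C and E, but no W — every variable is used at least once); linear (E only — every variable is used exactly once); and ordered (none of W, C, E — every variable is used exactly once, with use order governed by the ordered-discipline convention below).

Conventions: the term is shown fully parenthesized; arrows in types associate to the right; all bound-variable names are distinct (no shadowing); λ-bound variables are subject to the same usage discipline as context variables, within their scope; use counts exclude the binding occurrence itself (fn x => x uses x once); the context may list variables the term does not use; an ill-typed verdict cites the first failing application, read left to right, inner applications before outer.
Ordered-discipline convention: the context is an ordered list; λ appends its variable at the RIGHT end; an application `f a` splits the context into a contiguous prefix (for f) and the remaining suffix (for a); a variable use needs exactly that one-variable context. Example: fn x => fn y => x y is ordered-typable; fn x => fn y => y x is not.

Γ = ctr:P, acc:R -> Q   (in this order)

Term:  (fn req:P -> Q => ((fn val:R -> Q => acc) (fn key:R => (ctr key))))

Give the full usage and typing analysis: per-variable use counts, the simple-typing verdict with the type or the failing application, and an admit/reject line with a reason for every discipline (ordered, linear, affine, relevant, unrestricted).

use counts: ctr: 1×; acc: 1×; req (λ-bound): 0×; val (λ-bound): 0×; key (λ-bound): 1×
left-to-right use order: acc, ctr, key
typing: ill-typed: can't apply a value of type P
ordered: ✗ — the type mismatch rejects it
linear: ✗ — not simply typable
affine: ✗ — fails simple typing
relevant: ✗ — a type mismatch blocks all five
unrestricted: ✗ — the type mismatch rejects it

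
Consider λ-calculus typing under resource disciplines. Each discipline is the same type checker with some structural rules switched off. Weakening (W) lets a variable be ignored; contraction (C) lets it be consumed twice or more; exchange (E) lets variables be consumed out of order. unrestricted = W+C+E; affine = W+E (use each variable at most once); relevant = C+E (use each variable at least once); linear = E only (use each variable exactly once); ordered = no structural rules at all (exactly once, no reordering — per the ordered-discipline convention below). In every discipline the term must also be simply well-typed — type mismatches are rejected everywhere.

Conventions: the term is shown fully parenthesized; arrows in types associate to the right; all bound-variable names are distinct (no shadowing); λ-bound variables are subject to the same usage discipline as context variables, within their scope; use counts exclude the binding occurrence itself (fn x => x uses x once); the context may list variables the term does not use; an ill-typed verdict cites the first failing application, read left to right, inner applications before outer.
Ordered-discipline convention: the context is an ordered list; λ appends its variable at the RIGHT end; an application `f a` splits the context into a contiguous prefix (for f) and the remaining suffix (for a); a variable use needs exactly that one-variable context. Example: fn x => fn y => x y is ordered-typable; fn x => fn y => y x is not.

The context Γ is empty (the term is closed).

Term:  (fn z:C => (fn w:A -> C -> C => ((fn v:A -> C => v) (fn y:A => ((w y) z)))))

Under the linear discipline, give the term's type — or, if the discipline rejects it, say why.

term : C -> (A -> C -> C) -> A -> C
variable uses: z (bound): 1, w (bound): 1, v (bound): 1, y (bound): 1
left-to-right use order: v, w, y, z
typing: the term checks, with type C -> (A -> C -> C) -> A -> C
summary: ordered ✗, linear ✓, affine ✓, relevant ✓, unrestricted ✓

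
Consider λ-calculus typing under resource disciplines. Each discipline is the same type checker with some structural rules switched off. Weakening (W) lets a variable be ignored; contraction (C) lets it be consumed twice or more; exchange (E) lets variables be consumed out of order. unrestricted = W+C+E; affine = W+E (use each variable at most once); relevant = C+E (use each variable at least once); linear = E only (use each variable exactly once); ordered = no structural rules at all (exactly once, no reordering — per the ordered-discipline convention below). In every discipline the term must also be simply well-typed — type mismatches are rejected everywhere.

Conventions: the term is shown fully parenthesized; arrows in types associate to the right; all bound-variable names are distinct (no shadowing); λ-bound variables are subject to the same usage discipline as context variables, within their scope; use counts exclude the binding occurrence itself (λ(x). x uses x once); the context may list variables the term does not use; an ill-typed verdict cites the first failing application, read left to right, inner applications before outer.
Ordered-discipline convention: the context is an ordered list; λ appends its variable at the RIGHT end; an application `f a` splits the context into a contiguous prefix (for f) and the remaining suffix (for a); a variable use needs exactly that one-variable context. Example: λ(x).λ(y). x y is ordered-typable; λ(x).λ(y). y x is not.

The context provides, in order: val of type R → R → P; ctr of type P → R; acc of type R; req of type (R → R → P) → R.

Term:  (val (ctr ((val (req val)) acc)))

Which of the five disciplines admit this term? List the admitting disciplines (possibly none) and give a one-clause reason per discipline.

admitting disciplines: relevant, unrestricted
variable uses: val ×3; ctr ×1; acc ×1; req ×1
left-to-right use order: val, ctr, val, req, val, acc
typing: the term checks, with type R → P
ordered ✗ (val ×3 used more than once (contraction))
linear ✗ (val ×3 used more than once (contraction))
affine ✗ (val ×3 used more than once (contraction))
relevant ✓ (at least one use each (val, ctr, acc, req))
unrestricted ✓ (typability at R → P is all that's needed)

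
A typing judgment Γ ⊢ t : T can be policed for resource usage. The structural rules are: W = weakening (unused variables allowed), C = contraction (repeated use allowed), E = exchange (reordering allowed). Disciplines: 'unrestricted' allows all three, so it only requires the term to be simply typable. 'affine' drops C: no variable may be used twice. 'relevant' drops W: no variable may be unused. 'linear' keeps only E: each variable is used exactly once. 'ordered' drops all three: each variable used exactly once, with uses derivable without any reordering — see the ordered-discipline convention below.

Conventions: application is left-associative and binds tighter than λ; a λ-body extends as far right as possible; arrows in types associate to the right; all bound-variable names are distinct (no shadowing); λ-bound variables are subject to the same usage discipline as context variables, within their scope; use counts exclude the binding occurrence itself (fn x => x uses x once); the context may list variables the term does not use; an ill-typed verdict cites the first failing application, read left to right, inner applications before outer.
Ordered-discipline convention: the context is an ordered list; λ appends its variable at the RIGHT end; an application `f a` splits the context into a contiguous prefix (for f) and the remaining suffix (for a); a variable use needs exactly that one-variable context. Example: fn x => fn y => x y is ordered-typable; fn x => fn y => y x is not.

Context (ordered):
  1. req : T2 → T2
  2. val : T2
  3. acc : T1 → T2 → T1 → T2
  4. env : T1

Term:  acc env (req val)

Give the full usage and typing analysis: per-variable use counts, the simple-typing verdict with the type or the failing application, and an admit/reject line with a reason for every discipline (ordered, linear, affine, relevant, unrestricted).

use counts: req=1, val=1, acc=1, env=1
use order (left to right): acc, env, req, val
typing: well-typed — term : T1 → T2
ordered: ✗ — needs exchange: uses follow acc, env, req, val
linear: ✓ — exactly-once usage across req, val, acc, env
affine: ✓ — none of req, val, acc, env used more than once
relevant: ✓ — every one of req, val, acc, env appears
unrestricted: ✓ — typability at T1 → T2 is all that's needed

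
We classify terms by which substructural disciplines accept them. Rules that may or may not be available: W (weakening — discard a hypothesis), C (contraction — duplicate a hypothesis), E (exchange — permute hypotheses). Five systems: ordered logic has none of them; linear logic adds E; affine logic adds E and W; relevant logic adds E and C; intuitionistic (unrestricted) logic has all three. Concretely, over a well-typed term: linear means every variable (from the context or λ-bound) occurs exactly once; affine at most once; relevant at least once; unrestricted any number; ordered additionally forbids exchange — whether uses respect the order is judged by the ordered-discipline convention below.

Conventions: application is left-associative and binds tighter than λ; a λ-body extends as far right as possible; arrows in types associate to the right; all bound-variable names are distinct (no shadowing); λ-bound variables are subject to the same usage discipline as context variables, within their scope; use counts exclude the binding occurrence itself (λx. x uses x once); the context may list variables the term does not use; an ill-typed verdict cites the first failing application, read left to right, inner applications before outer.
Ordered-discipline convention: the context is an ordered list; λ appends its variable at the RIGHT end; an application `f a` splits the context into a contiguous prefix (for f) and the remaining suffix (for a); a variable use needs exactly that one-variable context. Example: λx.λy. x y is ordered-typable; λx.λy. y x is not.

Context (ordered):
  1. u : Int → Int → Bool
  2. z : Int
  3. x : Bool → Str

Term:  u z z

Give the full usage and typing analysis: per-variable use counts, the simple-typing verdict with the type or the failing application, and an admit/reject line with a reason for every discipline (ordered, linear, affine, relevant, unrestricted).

usage: u ×1, z ×2, x ×0
order of uses: u, z, z
typing: well-typed at Bool
ordered: ✗ — z ×2 used more than once (contraction); needs weakening: x unused
linear: ✗ — z ×2 used more than once (contraction); needs weakening: x unused
affine: ✗ — z ×2 used more than once (contraction)
relevant: ✗ — needs weakening: x unused
unrestricted: ✓ — type-checks (Bool) and nothing is barred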